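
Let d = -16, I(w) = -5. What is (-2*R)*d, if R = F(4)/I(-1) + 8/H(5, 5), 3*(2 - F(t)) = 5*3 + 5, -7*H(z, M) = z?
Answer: -4928/15 ≈ -328.53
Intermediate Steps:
H(z, M) = -z/7
F(t) = -14/3 (F(t) = 2 - (5*3 + 5)/3 = 2 - (15 + 5)/3 = 2 - ⅓*20 = 2 - 20/3 = -14/3)
R = -154/15 (R = -14/3/(-5) + 8/((-⅐*5)) = -14/3*(-⅕) + 8/(-5/7) = 14/15 + 8*(-7/5) = 14/15 - 56/5 = -154/15 ≈ -10.267)
(-2*R)*d = -2*(-154/15)*(-16) = (308/15)*(-16) = -4928/15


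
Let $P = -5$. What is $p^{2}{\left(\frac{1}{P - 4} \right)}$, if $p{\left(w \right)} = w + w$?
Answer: $\frac{4}{81} \approx 0.049383$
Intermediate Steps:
$p{\left(w \right)} = 2 w$
$p^{2}{\left(\frac{1}{P - 4} \right)} = \left(\frac{2}{-5 - 4}\right)^{2} = \left(\frac{2}{-9}\right)^{2} = \left(2 \left(- \frac{1}{9}\right)\right)^{2} = \left(- \frac{2}{9}\right)^{2} = \frac{4}{81}$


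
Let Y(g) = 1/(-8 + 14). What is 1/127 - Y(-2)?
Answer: -121/762 ≈ -0.15879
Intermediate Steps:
Y(g) = ⅙ (Y(g) = 1/6 = ⅙)
1/127 - Y(-2) = 1/127 - 1*⅙ = 1/127 - ⅙ = -121/762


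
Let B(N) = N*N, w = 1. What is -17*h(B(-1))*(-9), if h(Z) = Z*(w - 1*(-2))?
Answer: 459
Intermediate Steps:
B(N) = N**2
h(Z) = 3*Z (h(Z) = Z*(1 - 1*(-2)) = Z*(1 + 2) = Z*3 = 3*Z)
-17*h(B(-1))*(-9) = -51*(-1)**2*(-9) = -51*(-9) = 459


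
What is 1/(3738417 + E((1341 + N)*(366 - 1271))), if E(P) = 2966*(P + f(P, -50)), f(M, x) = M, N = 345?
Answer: -1/9047485143 ≈ -1.1053e-10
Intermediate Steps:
E(P) = 5932*P (E(P) = 2966*(P + P) = 2966*(2*P) = 5932*P)
1/(3738417 + E((1341 + N)*(366 - 1271))) = 1/(3738417 + 5932*((1341 + 345)*(366 - 1271))) = 1/(3738417 + 5932*(1686*(-905))) = 1/(3738417 + 5932*(-1525830)) = 1/(3738417 - 9051223560) = 1/(-9047485143) = -1/9047485143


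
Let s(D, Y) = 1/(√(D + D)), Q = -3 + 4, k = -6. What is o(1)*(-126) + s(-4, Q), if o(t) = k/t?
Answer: 756 - I*√2/4 ≈ 756.0 - 0.35355*I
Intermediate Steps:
Q = 1
s(D, Y) = √2/(2*√D) (s(D, Y) = 1/(√(2*D)) = 1/(√2*√D) = √2/(2*√D))
o(t) = -6/t
o(1)*(-126) + s(-4, Q) = -6/1*(-126) + √2/(2*√(-4)) = -6*1*(-126) + √2*(-I/2)/2 = -6*(-126) - I*√2/4 = 756 - I*√2/4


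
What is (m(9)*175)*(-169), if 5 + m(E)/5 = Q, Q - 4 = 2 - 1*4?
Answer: 443625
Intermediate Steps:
Q = 2 (Q = 4 + (2 - 1*4) = 4 + (2 - 4) = 4 - 2 = 2)
m(E) = -15 (m(E) = -25 + 5*2 = -25 + 10 = -15)
(m(9)*175)*(-169) = -15*175*(-169) = -2625*(-169) = 443625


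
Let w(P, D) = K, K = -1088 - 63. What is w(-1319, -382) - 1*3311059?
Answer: -3312210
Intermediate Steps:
K = -1151
w(P, D) = -1151
w(-1319, -382) - 1*3311059 = -1151 - 1*3311059 = -1151 - 3311059 = -3312210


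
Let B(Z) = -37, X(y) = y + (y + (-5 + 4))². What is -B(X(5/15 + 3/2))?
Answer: 37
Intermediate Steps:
X(y) = y + (-1 + y)² (X(y) = y + (y - 1)² = y + (-1 + y)²)
-B(X(5/15 + 3/2)) = -1*(-37) = 37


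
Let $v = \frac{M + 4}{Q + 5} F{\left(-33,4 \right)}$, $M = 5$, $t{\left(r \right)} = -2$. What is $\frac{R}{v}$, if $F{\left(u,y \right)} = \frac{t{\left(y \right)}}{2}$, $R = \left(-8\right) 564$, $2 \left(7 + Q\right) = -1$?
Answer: $- \frac{3760}{3} \approx -1253.3$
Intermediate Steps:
$Q = - \frac{15}{2}$ ($Q = -7 + \frac{1}{2} \left(-1\right) = -7 - \frac{1}{2} = - \frac{15}{2} \approx -7.5$)
$R = -4512$
$F{\left(u,y \right)} = -1$ ($F{\left(u,y \right)} = - \frac{2}{2} = \left(-2\right) \frac{1}{2} = -1$)
$v = \frac{18}{5}$ ($v = \frac{5 + 4}{- \frac{15}{2} + 5} \left(-1\right) = \frac{9}{- \frac{5}{2}} \left(-1\right) = 9 \left(- \frac{2}{5}\right) \left(-1\right) = \left(- \frac{18}{5}\right) \left(-1\right) = \frac{18}{5} \approx 3.6$)
$\frac{R}{v} = - \frac{4512}{\frac{18}{5}} = \left(-4512\right) \frac{5}{18} = - \frac{3760}{3}$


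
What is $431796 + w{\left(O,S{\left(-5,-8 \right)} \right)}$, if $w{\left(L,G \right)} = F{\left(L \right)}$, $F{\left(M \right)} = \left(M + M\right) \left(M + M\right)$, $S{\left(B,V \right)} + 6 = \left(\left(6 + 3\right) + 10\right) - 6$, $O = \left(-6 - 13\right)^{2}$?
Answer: $953080$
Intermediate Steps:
$O = 361$ ($O = \left(-19\right)^{2} = 361$)
$S{\left(B,V \right)} = 7$ ($S{\left(B,V \right)} = -6 + \left(\left(\left(6 + 3\right) + 10\right) - 6\right) = -6 + \left(\left(9 + 10\right) - 6\right) = -6 + \left(19 - 6\right) = -6 + 13 = 7$)
$F{\left(M \right)} = 4 M^{2}$ ($F{\left(M \right)} = 2 M 2 M = 4 M^{2}$)
$w{\left(L,G \right)} = 4 L^{2}$
$431796 + w{\left(O,S{\left(-5,-8 \right)} \right)} = 431796 + 4 \cdot 361^{2} = 431796 + 4 \cdot 130321 = 431796 + 521284 = 953080$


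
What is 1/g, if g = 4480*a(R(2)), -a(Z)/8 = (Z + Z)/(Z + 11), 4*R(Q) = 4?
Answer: -3/17920 ≈ -0.00016741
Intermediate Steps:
R(Q) = 1 (R(Q) = (¼)*4 = 1)
a(Z) = -16*Z/(11 + Z) (a(Z) = -8*(Z + Z)/(Z + 11) = -8*2*Z/(11 + Z) = -16*Z/(11 + Z))
g = -17920/3 (g = 4480*(-16*1/(11 + 1)) = 4480*(-16*1/12) = 4480*(-16*1*1/12) = 4480*(-4/3) = -17920/3 ≈ -5973.3)
1/g = 1/(-17920/3) = -3/17920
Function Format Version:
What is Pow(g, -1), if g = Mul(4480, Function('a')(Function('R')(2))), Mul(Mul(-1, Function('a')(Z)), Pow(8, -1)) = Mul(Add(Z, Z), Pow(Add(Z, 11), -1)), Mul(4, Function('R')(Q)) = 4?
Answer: Rational(-3, 17920) ≈ -0.00016741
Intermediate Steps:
Function('R')(Q) = 1 (Function('R')(Q) = Mul(Rational(1, 4), 4) = 1)
Function('a')(Z) = Mul(-16, Z, Pow(Add(11, Z), -1)) (Function('a')(Z) = Mul(-8, Mul(Add(Z, Z), Pow(Add(Z, 11), -1))) = Mul(-8, Mul(Mul(2, Z), Pow(Add(11, Z), -1))) = Mul(-8, Mul(2, Z, Pow(Add(11, Z), -1))) = Mul(-16, Z, Pow(Add(11, Z), -1)))
g = Rational(-17920, 3) (g = Mul(4480, Mul(-16, 1, Pow(Add(11, 1), -1))) = Mul(4480, Mul(-16, 1, Pow(12, -1))) = Mul(4480, Mul(-16, 1, Rational(1, 12))) = Mul(4480, Rational(-4, 3)) = Rational(-17920, 3) ≈ -5973.3)
Pow(g, -1) = Pow(Rational(-17920, 3), -1) = Rational(-3, 17920)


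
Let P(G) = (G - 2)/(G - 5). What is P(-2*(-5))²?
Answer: 64/25 ≈ 2.5600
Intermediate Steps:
P(G) = (-2 + G)/(-5 + G)
P(-2*(-5))² = ((-2 - 2*(-5))/(-5 - 2*(-5)))² = ((-2 + 10)/(-5 + 10))² = (8/5)² = 64/25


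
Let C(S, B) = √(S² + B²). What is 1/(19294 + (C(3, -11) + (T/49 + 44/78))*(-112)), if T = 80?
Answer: 709812831/13459720838978 + 2086812*√130/6729860419489 ≈ 5.6272e-5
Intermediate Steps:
C(S, B) = √(B² + S²)
1/(19294 + (C(3, -11) + (T/49 + 44/78))*(-112)) = 1/(19294 + (√((-11)² + 3²) + (80/49 + 44/78))*(-112)) = 1/(19294 + (√(121 + 9) + (80*(1/49) + 44*(1/78)))*(-112)) = 1/(19294 + (√130 + (80/49 + 22/39))*(-112)) = 1/(19294 + (√130 + 4198/1911)*(-112)) = 1/(19294 + (4198/1911 + √130)*(-112)) = 1/(19294 + (-67168/273 - 112*√130)) = 1/(5200094/273 - 112*√130)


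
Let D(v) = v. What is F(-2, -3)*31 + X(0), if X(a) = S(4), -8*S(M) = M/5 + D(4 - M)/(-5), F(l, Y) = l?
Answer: -621/10 ≈ -62.100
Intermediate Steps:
S(M) = 1/10 - M/20 (S(M) = -(M/5 + (4 - M)/(-5))/8 = -(M*(1/5) + (4 - M)*(-1/5))/8 = -(M/5 + (-4/5 + M/5))/8 = -(-4/5 + 2*M/5)/8 = 1/10 - M/20)
X(a) = -1/10 (X(a) = 1/10 - 1/20*4 = 1/10 - 1/5 = -1/10)
F(-2, -3)*31 + X(0) = -2*31 - 1/10 = -62 - 1/10 = -621/10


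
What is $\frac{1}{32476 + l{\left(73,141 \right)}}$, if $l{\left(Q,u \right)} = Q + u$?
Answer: $\frac{1}{32690} \approx 3.059 \cdot 10^{-5}$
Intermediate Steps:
$\frac{1}{32476 + l{\left(73,141 \right)}} = \frac{1}{32476 + \left(73 + 141\right)} = \frac{1}{32476 + 214} = \frac{1}{32690}$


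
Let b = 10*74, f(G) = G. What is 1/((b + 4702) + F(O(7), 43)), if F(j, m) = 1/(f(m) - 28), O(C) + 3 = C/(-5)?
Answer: 15/81631 ≈ 0.00018375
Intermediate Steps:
O(C) = -3 - C/5 (O(C) = -3 + C/(-5) = -3 + C*(-1/5) = -3 - C/5)
F(j, m) = 1/(-28 + m) (F(j, m) = 1/(m - 28) = 1/(-28 + m))
b = 740
1/((b + 4702) + F(O(7), 43)) = 1/((740 + 4702) + 1/(-28 + 43)) = 1/(5442 + 1/15) = 1/(81631/15) = 15/81631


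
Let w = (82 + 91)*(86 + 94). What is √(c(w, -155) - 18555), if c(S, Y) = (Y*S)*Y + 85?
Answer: √748120030 ≈ 27352.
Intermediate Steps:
w = 31140 (w = 173*180 = 31140)
c(S, Y) = 85 + S*Y² (c(S, Y) = (S*Y)*Y + 85 = S*Y² + 85 = 85 + S*Y²)
√(c(w, -155) - 18555) = √((85 + 31140*(-155)²) - 18555) = √((85 + 31140*24025) - 18555) = √((85 + 748138500) - 18555) = √(748138585 - 18555) = √748120030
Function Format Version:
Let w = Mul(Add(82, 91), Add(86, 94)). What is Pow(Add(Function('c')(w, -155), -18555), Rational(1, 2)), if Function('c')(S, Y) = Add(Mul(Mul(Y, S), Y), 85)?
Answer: Pow(748120030, Rational(1, 2)) ≈ 27352.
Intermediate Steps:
w = 31140 (w = Mul(173, 180) = 31140)
Function('c')(S, Y) = Add(85, Mul(S, Pow(Y, 2))) (Function('c')(S, Y) = Add(Mul(Mul(S, Y), Y), 85) = Add(Mul(S, Pow(Y, 2)), 85) = Add(85, Mul(S, Pow(Y, 2))))
Pow(Add(Function('c')(w, -155), -18555), Rational(1, 2)) = Pow(Add(Add(85, Mul(31140, Pow(-155, 2))), -18555), Rational(1, 2)) = Pow(Add(Add(85, Mul(31140, 24025)), -18555), Rational(1, 2)) = Pow(Add(Add(85, 748138500), -18555), Rational(1, 2)) = Pow(Add(748138585, -18555), Rational(1, 2)) = Pow(748120030, Rational(1, 2))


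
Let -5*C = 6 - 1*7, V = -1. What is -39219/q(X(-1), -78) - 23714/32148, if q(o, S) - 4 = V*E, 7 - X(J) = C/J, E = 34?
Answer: 52504208/40185 ≈ 1306.6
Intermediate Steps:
C = ⅕ (C = -(6 - 1*7)/5 = -(6 - 7)/5 = -⅕*(-1) = ⅕ ≈ 0.20000)
X(J) = 7 - 1/(5*J)
q(o, S) = -30 (q(o, S) = 4 - 1*34 = 4 - 34 = -30)
-39219/q(X(-1), -78) - 23714/32148 = -39219/(-30) - 23714/32148 = -39219*(-1/30) - 23714*1/32148 = 13073/10 - 11857/16074 = 52504208/40185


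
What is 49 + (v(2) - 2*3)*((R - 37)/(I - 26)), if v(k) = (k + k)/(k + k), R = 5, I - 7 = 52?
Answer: 1777/33 ≈ 53.849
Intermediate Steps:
I = 59 (I = 7 + 52 = 59)
v(k) = 1 (v(k) = (2*k)/((2*k)) = (2*k)*(1/(2*k)) = 1)
49 + (v(2) - 2*3)*((R - 37)/(I - 26)) = 49 + (1 - 2*3)*((5 - 37)/(59 - 26)) = 49 + (1 - 6)*(-32/33) = 49 - (-160)/33 = 49 - 5*(-32/33) = 49 + 160/33 = 1777/33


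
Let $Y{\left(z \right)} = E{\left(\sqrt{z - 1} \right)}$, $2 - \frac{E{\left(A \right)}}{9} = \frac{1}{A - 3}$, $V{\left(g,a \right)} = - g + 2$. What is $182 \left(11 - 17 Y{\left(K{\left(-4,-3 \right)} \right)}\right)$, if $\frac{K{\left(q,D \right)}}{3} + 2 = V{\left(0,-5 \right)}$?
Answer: $- \frac{310219}{5} - \frac{13923 i}{5} \approx -62044.0 - 2784.6 i$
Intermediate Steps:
$V{\left(g,a \right)} = 2 - g$
$K{\left(q,D \right)} = 0$ ($K{\left(q,D \right)} = -6 + 3 \left(2 - 0\right) = -6 + 3 \left(2 + 0\right) = -6 + 3 \cdot 2 = -6 + 6 = 0$)
$E{\left(A \right)} = 18 - \frac{9}{-3 + A}$ ($E{\left(A \right)} = 18 - \frac{9}{A - 3} = 18 - \frac{9}{-3 + A}$)
$Y{\left(z \right)} = \frac{9 \left(-7 + 2 \sqrt{-1 + z}\right)}{-3 + \sqrt{-1 + z}}$ ($Y{\left(z \right)} = \frac{9 \left(-7 + 2 \sqrt{z - 1}\right)}{-3 + \sqrt{z - 1}} = \frac{9 \left(-7 + 2 \sqrt{-1 + z}\right)}{-3 + \sqrt{-1 + z}}$)
$182 \left(11 - 17 Y{\left(K{\left(-4,-3 \right)} \right)}\right) = 182 \left(11 - 17 \frac{9 \left(-7 + 2 \sqrt{-1 + 0}\right)}{-3 + \sqrt{-1 + 0}}\right) = 182 \left(11 - 17 \frac{9 \left(-7 + 2 \sqrt{-1}\right)}{-3 + \sqrt{-1}}\right) = 182 \left(11 - 17 \frac{9 \left(-7 + 2 i\right)}{-3 + i}\right) = 182 \left(11 - 17 \cdot 9 \frac{-3 - i}{10} \left(-7 + 2 i\right)\right) = 182 \left(11 - 17 \frac{9 \left(-7 + 2 i\right) \left(-3 - i\right)}{10}\right) = 182 \left(11 - \frac{153 \left(-7 + 2 i\right) \left(-3 - i\right)}{10}\right) = 2002 - \frac{13923 \left(-7 + 2 i\right) \left(-3 - i\right)}{5}$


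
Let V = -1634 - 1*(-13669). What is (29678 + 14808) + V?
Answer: 56521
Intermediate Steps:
V = 12035 (V = -1634 + 13669 = 12035)
(29678 + 14808) + V = (29678 + 14808) + 12035 = 44486 + 12035 = 56521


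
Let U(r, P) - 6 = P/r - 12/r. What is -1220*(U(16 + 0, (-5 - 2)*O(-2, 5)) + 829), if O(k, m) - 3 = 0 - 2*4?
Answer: -4081815/4 ≈ -1.0205e+6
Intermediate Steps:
O(k, m) = -5 (O(k, m) = 3 + (0 - 2*4) = 3 + (0 - 8) = 3 - 8 = -5)
U(r, P) = 6 - 12/r + P/r (U(r, P) = 6 + (P/r - 12/r) = 6 + (-12/r + P/r) = 6 - 12/r + P/r)
-1220*(U(16 + 0, (-5 - 2)*O(-2, 5)) + 829) = -1220*((-12 + (-5 - 2)*(-5) + 6*(16 + 0))/(16 + 0) + 829) = -1220*((-12 - 7*(-5) + 6*16)/16 + 829) = -1220*((-12 + 35 + 96)/16 + 829) = -1220*((1/16)*119 + 829) = -1220*(119/16 + 829) = -1220*13383/16 = -4081815/4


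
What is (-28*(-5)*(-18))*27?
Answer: -68040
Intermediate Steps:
(-28*(-5)*(-18))*27 = (140*(-18))*27 = -2520*27 = -68040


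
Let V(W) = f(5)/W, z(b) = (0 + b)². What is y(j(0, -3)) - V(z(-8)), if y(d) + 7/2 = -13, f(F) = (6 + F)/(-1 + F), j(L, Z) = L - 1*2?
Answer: -4235/256 ≈ -16.543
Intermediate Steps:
j(L, Z) = -2 + L (j(L, Z) = L - 2 = -2 + L)
f(F) = (6 + F)/(-1 + F)
y(d) = -33/2 (y(d) = -7/2 - 13 = -33/2)
z(b) = b²
V(W) = 11/(4*W) (V(W) = ((6 + 5)/(-1 + 5))/W = (11/4)/W = ((¼)*11)/W = 11/(4*W))
y(j(0, -3)) - V(z(-8)) = -33/2 - 11/(4*((-8)²)) = -33/2 - 11/(4*64) = -33/2 - 1*11/256 = -33/2 - 11/256 = -4235/256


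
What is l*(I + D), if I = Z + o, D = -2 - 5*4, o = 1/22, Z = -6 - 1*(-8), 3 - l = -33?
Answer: -7902/11 ≈ -718.36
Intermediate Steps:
l = 36 (l = 3 - 1*(-33) = 3 + 33 = 36)
Z = 2 (Z = -6 + 8 = 2)
o = 1/22 ≈ 0.045455
D = -22 (D = -2 - 20 = -22)
I = 45/22 (I = 2 + 1/22 = 45/22 ≈ 2.0455)
l*(I + D) = 36*(45/22 - 22) = 36*(-439/22) = -7902/11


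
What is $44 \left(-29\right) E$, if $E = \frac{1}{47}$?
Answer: $- \frac{1276}{47} \approx -27.149$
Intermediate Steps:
$E = \frac{1}{47} \approx 0.021277$
$44 \left(-29\right) E = 44 \left(-29\right) \frac{1}{47} = \left(-1276\right) \frac{1}{47} = - \frac{1276}{47}$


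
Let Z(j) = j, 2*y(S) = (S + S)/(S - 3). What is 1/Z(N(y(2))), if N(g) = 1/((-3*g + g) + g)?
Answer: 2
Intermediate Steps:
y(S) = S/(-3 + S) (y(S) = ((S + S)/(S - 3))/2 = ((2*S)/(-3 + S))/2 = (2*S/(-3 + S))/2 = S/(-3 + S))
N(g) = -1/g (N(g) = 1/(-2*g + g) = 1/(-g) = -1/g)
1/Z(N(y(2))) = 1/(-1/(2/(-3 + 2))) = 1/(-1/(2/(-1))) = 1/(-1/(2*(-1))) = 1/(-1/(-2)) = 1/(-1*(-1/2)) = 1/(1/2) = 2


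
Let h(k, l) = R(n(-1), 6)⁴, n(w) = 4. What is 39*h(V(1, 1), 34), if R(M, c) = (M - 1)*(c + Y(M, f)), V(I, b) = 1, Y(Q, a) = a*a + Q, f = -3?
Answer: 411684039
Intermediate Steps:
Y(Q, a) = Q + a² (Y(Q, a) = a² + Q = Q + a²)
R(M, c) = (-1 + M)*(9 + M + c) (R(M, c) = (M - 1)*(c + (M + (-3)²)) = (-1 + M)*(c + (M + 9)) = (-1 + M)*(c + (9 + M)) = (-1 + M)*(9 + M + c))
h(k, l) = 10556001 (h(k, l) = (-9 - 1*4 - 1*6 + 4*6 + 4*(9 + 4))⁴ = (-9 - 4 - 6 + 24 + 4*13)⁴ = (-9 - 4 - 6 + 24 + 52)⁴ = 57⁴ = 10556001)
39*h(V(1, 1), 34) = 39*10556001 = 411684039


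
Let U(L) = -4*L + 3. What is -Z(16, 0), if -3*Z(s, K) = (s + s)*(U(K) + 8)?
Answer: 352/3 ≈ 117.33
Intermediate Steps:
U(L) = 3 - 4*L
Z(s, K) = -2*s*(11 - 4*K)/3 (Z(s, K) = -(s + s)*((3 - 4*K) + 8)/3 = -2*s*(11 - 4*K)/3)
-Z(16, 0) = -2*16*(-11 + 4*0)/3 = -2*16*(-11 + 0)/3 = -2*16*(-11)/3 = -1*(-352/3) = 352/3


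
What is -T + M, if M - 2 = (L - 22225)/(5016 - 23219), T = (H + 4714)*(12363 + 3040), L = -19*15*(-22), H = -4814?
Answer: 28038133261/18203 ≈ 1.5403e+6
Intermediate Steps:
L = 6270 (L = -285*(-22) = 6270)
T = -1540300 (T = (-4814 + 4714)*(12363 + 3040) = -100*15403 = -1540300)
M = 52361/18203 (M = 2 + (6270 - 22225)/(5016 - 23219) = 2 - 15955/(-18203) = 2 - 15955*(-1/18203) = 2 + 15955/18203 = 52361/18203 ≈ 2.8765)
-T + M = -1*(-1540300) + 52361/18203 = 1540300 + 52361/18203 = 28038133261/18203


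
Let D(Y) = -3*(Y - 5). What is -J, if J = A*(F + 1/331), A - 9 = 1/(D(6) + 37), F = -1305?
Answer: 66304939/5627 ≈ 11783.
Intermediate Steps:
D(Y) = 15 - 3*Y (D(Y) = -3*(-5 + Y) = 15 - 3*Y)
A = 307/34 (A = 9 + 1/((15 - 3*6) + 37) = 9 + 1/((15 - 18) + 37) = 9 + 1/(-3 + 37) = 9 + 1/34 = 307/34 ≈ 9.0294)
J = -66304939/5627 (J = 307*(-1305 + 1/331)/34 = (307/34)*(-431954/331) = -66304939/5627 ≈ -11783.)
-J = -1*(-66304939/5627) = 66304939/5627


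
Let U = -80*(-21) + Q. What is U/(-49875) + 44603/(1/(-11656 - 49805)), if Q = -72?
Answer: -45574860342911/16625 ≈ -2.7413e+9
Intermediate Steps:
U = 1608 (U = -80*(-21) - 72 = 1680 - 72 = 1608)
U/(-49875) + 44603/(1/(-11656 - 49805)) = 1608/(-49875) + 44603/(1/(-11656 - 49805)) = 1608*(-1/49875) + 44603/(1/(-61461)) = -536/16625 + 44603/(-1/61461) = -536/16625 + 44603*(-61461) = -536/16625 - 2741344983 = -45574860342911/16625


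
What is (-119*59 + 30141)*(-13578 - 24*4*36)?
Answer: -393826080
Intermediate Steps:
(-119*59 + 30141)*(-13578 - 24*4*36) = (-7021 + 30141)*(-13578 - 96*36) = 23120*(-13578 - 3456) = 23120*(-17034) = -393826080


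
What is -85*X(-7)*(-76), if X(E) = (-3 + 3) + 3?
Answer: 19380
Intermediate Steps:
X(E) = 3 (X(E) = 0 + 3 = 3)
-85*X(-7)*(-76) = -85*3*(-76) = -255*(-76) = 19380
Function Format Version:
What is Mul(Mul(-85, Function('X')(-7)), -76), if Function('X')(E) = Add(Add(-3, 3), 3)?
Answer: 19380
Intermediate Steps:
Function('X')(E) = 3 (Function('X')(E) = Add(0, 3) = 3)
Mul(Mul(-85, Function('X')(-7)), -76) = Mul(Mul(-85, 3), -76) = Mul(-255, -76) = 19380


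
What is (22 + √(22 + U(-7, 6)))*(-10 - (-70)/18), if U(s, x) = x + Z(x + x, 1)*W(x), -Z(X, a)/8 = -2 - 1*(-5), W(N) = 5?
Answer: -1210/9 - 110*I*√23/9 ≈ -134.44 - 58.616*I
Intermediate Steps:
Z(X, a) = -24 (Z(X, a) = -8*(-2 - 1*(-5)) = -8*(-2 + 5) = -8*3 = -24)
U(s, x) = -120 + x (U(s, x) = x - 24*5 = x - 120 = -120 + x)
(22 + √(22 + U(-7, 6)))*(-10 - (-70)/18) = (22 + √(22 + (-120 + 6)))*(-10 - (-70)/18) = (22 + √(22 - 114))*(-10 - (-70)/18) = (22 + √(-92))*(-10 - 1*(-35/9)) = (22 + 2*I*√23)*(-10 + 35/9) = (22 + 2*I*√23)*(-55/9) = -1210/9 - 110*I*√23/9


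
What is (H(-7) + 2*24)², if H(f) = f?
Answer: 1681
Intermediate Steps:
(H(-7) + 2*24)² = (-7 + 2*24)² = (-7 + 48)² = 41² = 1681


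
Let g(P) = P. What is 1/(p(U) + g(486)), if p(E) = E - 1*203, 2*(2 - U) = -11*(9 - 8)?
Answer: 2/581 ≈ 0.0034423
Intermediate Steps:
U = 15/2 (U = 2 - (-11)*(9 - 8)/2 = 2 - (-11)/2 = 2 - ½*(-11) = 2 + 11/2 = 15/2 ≈ 7.5000)
p(E) = -203 + E (p(E) = E - 203 = -203 + E)
1/(p(U) + g(486)) = 1/((-203 + 15/2) + 486) = 1/(-391/2 + 486) = 1/(581/2) = 2/581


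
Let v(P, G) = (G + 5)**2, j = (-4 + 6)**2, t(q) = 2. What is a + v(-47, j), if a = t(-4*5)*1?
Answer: 83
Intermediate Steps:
j = 4 (j = 2**2 = 4)
v(P, G) = (5 + G)**2
a = 2 (a = 2*1 = 2)
a + v(-47, j) = 2 + (5 + 4)**2 = 2 + 9**2 = 2 + 81 = 83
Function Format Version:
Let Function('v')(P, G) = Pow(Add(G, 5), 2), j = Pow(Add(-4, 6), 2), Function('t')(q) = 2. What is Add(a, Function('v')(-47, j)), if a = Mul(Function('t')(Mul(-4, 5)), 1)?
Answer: 83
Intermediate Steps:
j = 4 (j = Pow(2, 2) = 4)
Function('v')(P, G) = Pow(Add(5, G), 2)
a = 2 (a = Mul(2, 1) = 2)
Add(a, Function('v')(-47, j)) = Add(2, Pow(Add(5, 4), 2)) = Add(2, Pow(9, 2)) = Add(2, 81) = 83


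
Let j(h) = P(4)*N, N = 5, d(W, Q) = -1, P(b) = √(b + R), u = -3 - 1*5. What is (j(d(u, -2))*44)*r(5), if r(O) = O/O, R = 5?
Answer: 660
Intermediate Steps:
u = -8 (u = -3 - 5 = -8)
P(b) = √(5 + b) (P(b) = √(b + 5) = √(5 + b))
r(O) = 1
j(h) = 15 (j(h) = √(5 + 4)*5 = √9*5 = 3*5 = 15)
(j(d(u, -2))*44)*r(5) = (15*44)*1 = 660*1 = 660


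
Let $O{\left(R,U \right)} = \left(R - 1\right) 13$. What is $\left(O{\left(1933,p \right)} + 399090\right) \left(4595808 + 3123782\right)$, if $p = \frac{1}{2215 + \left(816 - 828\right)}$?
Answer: $3274696395540$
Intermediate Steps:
$p = \frac{1}{2203}$ ($p = \frac{1}{2215 - 12} = \frac{1}{2203} \approx 0.00045393$)
$O{\left(R,U \right)} = -13 + 13 R$ ($O{\left(R,U \right)} = \left(-1 + R\right) 13 = -13 + 13 R$)
$\left(O{\left(1933,p \right)} + 399090\right) \left(4595808 + 3123782\right) = \left(\left(-13 + 13 \cdot 1933\right) + 399090\right) \left(4595808 + 3123782\right) = \left(\left(-13 + 25129\right) + 399090\right) 7719590 = \left(25116 + 399090\right) 7719590 = 424206 \cdot 7719590 = 3274696395540$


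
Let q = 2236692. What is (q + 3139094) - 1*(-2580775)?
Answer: 7956561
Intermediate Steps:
(q + 3139094) - 1*(-2580775) = (2236692 + 3139094) - 1*(-2580775) = 5375786 + 2580775 = 7956561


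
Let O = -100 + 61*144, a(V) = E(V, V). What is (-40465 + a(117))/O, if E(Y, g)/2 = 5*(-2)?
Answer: -40485/8684 ≈ -4.6620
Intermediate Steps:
E(Y, g) = -20 (E(Y, g) = 2*(5*(-2)) = 2*(-10) = -20)
a(V) = -20
O = 8684 (O = -100 + 8784 = 8684)
(-40465 + a(117))/O = (-40465 - 20)/8684 = -40485*1/8684 = -40485/8684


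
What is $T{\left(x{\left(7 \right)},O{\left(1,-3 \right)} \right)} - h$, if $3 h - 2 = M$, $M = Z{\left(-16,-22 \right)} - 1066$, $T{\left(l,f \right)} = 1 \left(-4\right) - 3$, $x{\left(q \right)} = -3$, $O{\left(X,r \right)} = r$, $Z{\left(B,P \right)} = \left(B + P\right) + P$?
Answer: $\frac{1103}{3} \approx 367.67$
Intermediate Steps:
$Z{\left(B,P \right)} = B + 2 P$
$T{\left(l,f \right)} = -7$ ($T{\left(l,f \right)} = -4 - 3 = -7$)
$M = -1126$ ($M = \left(-16 + 2 \left(-22\right)\right) - 1066 = \left(-16 - 44\right) - 1066 = -60 - 1066 = -1126$)
$h = - \frac{1124}{3}$ ($h = \frac{2}{3} + \frac{1}{3} \left(-1126\right) = \frac{2}{3} - \frac{1126}{3} = - \frac{1124}{3} \approx -374.67$)
$T{\left(x{\left(7 \right)},O{\left(1,-3 \right)} \right)} - h = -7 - - \frac{1124}{3} = -7 + \frac{1124}{3} = \frac{1103}{3}$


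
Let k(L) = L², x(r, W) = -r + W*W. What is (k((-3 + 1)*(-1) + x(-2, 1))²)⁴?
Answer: 152587890625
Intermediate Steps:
x(r, W) = W² - r (x(r, W) = -r + W² = W² - r)
(k((-3 + 1)*(-1) + x(-2, 1))²)⁴ = ((((-3 + 1)*(-1) + (1² - 1*(-2)))²)²)⁴ = (((-2*(-1) + (1 + 2))²)²)⁴ = (((2 + 3)²)²)⁴ = ((5²)²)⁴ = (25²)⁴ = 625⁴ = 152587890625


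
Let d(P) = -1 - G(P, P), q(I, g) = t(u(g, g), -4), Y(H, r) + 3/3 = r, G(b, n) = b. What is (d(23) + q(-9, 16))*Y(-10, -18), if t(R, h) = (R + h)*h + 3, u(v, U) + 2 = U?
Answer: 1159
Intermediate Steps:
u(v, U) = -2 + U
t(R, h) = 3 + h*(R + h) (t(R, h) = h*(R + h) + 3 = 3 + h*(R + h))
Y(H, r) = -1 + r
q(I, g) = 27 - 4*g (q(I, g) = 3 + (-4)**2 + (-2 + g)*(-4) = 3 + 16 + (8 - 4*g) = 27 - 4*g)
d(P) = -1 - P
(d(23) + q(-9, 16))*Y(-10, -18) = ((-1 - 1*23) + (27 - 4*16))*(-1 - 18) = ((-1 - 23) + (27 - 64))*(-19) = (-24 - 37)*(-19) = -61*(-19) = 1159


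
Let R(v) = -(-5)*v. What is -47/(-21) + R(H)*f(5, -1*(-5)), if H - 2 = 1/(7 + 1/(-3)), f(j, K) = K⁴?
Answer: 564563/84 ≈ 6721.0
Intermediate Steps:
H = 43/20 (H = 2 + 1/(7 + 1/(-3)) = 2 + 1/(7 - ⅓) = 2 + 1/(20/3) = 2 + 3/20 = 43/20 ≈ 2.1500)
R(v) = 5*v
-47/(-21) + R(H)*f(5, -1*(-5)) = -47/(-21) + (5*(43/20))*(-1*(-5))⁴ = -47*(-1/21) + (43/4)*5⁴ = 47/21 + (43/4)*625 = 47/21 + 26875/4 = 564563/84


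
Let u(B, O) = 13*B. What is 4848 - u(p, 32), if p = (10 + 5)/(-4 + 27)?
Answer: 111309/23 ≈ 4839.5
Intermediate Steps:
p = 15/23 ≈ 0.65217
4848 - u(p, 32) = 4848 - 13*15/23 = 4848 - 1*195/23 = 4848 - 195/23 = 111309/23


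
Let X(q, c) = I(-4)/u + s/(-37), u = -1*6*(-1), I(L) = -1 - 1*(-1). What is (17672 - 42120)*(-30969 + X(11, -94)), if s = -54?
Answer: 28012493952/37 ≈ 7.5709e+8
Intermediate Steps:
I(L) = 0 (I(L) = -1 + 1 = 0)
u = 6 (u = -6*(-1) = 6)
X(q, c) = 54/37 (X(q, c) = 0/6 - 54/(-37) = 0*(⅙) - 54*(-1/37) = 0 + 54/37 = 54/37)
(17672 - 42120)*(-30969 + X(11, -94)) = (17672 - 42120)*(-30969 + 54/37) = -24448*(-1145799/37) = 28012493952/37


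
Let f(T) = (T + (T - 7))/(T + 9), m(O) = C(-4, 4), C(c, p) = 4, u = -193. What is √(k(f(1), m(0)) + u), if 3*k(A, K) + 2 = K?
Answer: I*√1731/3 ≈ 13.868*I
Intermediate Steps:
m(O) = 4
f(T) = (-7 + 2*T)/(9 + T) (f(T) = (T + (-7 + T))/(9 + T) = (-7 + 2*T)/(9 + T))
k(A, K) = -⅔ + K/3
√(k(f(1), m(0)) + u) = √((-⅔ + (⅓)*4) - 193) = √((-⅔ + 4/3) - 193) = √(⅔ - 193) = √(-577/3) = I*√1731/3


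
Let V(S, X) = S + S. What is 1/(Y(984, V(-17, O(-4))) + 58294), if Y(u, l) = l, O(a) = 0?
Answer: 1/58260 ≈ 1.7164e-5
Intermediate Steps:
V(S, X) = 2*S
1/(Y(984, V(-17, O(-4))) + 58294) = 1/(2*(-17) + 58294) = 1/(-34 + 58294) = 1/58260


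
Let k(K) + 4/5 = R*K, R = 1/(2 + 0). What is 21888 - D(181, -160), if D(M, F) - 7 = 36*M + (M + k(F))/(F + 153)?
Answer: 538276/35 ≈ 15379.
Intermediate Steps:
R = ½ (R = 1/2 = ½ ≈ 0.50000)
k(K) = -⅘ + K/2
D(M, F) = 7 + 36*M + (-⅘ + M + F/2)/(153 + F) (D(M, F) = 7 + (36*M + (M + (-⅘ + F/2))/(F + 153)) = 7 + (36*M + (-⅘ + M + F/2)/(153 + F)) = 7 + 36*M + (-⅘ + M + F/2)/(153 + F))
21888 - D(181, -160) = 21888 - (10702 + 75*(-160) + 55090*181 + 360*(-160)*181)/(10*(153 - 160)) = 21888 - (10702 - 12000 + 9971290 - 10425600)/(10*(-7)) = 21888 - (-1)*(-455608)/(10*7) = 21888 - 1*227804/35 = 21888 - 227804/35 = 538276/35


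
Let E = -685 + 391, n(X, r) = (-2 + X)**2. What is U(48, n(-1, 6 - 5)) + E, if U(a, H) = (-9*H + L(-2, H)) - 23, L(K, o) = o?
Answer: -389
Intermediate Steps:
U(a, H) = -23 - 8*H (U(a, H) = (-9*H + H) - 23 = -8*H - 23 = -23 - 8*H)
E = -294
U(48, n(-1, 6 - 5)) + E = (-23 - 8*(-2 - 1)**2) - 294 = (-23 - 8*(-3)**2) - 294 = (-23 - 8*9) - 294 = (-23 - 72) - 294 = -95 - 294 = -389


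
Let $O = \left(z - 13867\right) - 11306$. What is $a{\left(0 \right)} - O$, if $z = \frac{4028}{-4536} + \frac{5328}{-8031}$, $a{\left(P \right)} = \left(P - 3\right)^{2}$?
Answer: $\frac{76450160399}{3035718} \approx 25184.0$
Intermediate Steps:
$a{\left(P \right)} = \left(-3 + P\right)^{2}$
$z = - \frac{4709723}{3035718}$ ($z = 4028 \left(- \frac{1}{4536}\right) + 5328 \left(- \frac{1}{8031}\right) = - \frac{1007}{1134} - \frac{1776}{2677} = - \frac{4709723}{3035718} \approx -1.5514$)
$O = - \frac{76422838937}{3035718}$ ($O = \left(- \frac{4709723}{3035718} - 13867\right) - 11306 = - \frac{42101011229}{3035718} - 11306 = - \frac{76422838937}{3035718} \approx -25175.0$)
$a{\left(0 \right)} - O = \left(-3 + 0\right)^{2} - - \frac{76422838937}{3035718} = \left(-3\right)^{2} + \frac{76422838937}{3035718} = 9 + \frac{76422838937}{3035718} = \frac{76450160399}{3035718}$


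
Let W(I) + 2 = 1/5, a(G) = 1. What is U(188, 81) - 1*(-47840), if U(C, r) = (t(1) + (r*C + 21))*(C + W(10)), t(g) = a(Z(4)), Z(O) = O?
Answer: 2887390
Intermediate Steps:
t(g) = 1
W(I) = -9/5 (W(I) = -2 + 1/5 = -2 + ⅕ = -9/5)
U(C, r) = (22 + C*r)*(-9/5 + C) (U(C, r) = (1 + (r*C + 21))*(C - 9/5) = (1 + (C*r + 21))*(-9/5 + C) = (1 + (21 + C*r))*(-9/5 + C) = (22 + C*r)*(-9/5 + C))
U(188, 81) - 1*(-47840) = (-198/5 + 22*188 + 81*188² - 9/5*188*81) - 1*(-47840) = (-198/5 + 4136 + 81*35344 - 137052/5) + 47840 = (-198/5 + 4136 + 2862864 - 137052/5) + 47840 = 2839550 + 47840 = 2887390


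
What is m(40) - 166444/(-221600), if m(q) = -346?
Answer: -19126789/55400 ≈ -345.25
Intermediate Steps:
m(40) - 166444/(-221600) = -346 - 166444/(-221600) = -346 - 166444*(-1/221600) = -346 + 41611/55400 = -19126789/55400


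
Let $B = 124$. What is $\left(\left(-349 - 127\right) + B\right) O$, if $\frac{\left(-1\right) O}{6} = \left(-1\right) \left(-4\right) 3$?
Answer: $25344$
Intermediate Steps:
$O = -72$ ($O = - 6 \left(-1\right) \left(-4\right) 3 = - 6 \cdot 4 \cdot 3 = \left(-6\right) 12 = -72$)
$\left(\left(-349 - 127\right) + B\right) O = \left(\left(-349 - 127\right) + 124\right) \left(-72\right) = \left(-476 + 124\right) \left(-72\right) = \left(-352\right) \left(-72\right) = 25344$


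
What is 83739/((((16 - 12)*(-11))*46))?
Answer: -83739/2024 ≈ -41.373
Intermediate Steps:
83739/((((16 - 12)*(-11))*46)) = 83739/(((4*(-11))*46)) = 83739/((-44*46)) = 83739/(-2024) = 83739*(-1/2024) = -83739/2024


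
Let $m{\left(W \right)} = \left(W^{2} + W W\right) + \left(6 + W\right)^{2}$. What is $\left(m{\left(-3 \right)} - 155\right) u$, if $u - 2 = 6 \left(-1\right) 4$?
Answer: $2816$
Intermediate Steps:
$m{\left(W \right)} = \left(6 + W\right)^{2} + 2 W^{2}$ ($m{\left(W \right)} = \left(W^{2} + W^{2}\right) + \left(6 + W\right)^{2} = 2 W^{2} + \left(6 + W\right)^{2} = \left(6 + W\right)^{2} + 2 W^{2}$)
$u = -22$ ($u = 2 + 6 \left(-1\right) 4 = 2 - 24 = -22$)
$\left(m{\left(-3 \right)} - 155\right) u = \left(\left(\left(6 - 3\right)^{2} + 2 \left(-3\right)^{2}\right) - 155\right) \left(-22\right) = \left(\left(3^{2} + 2 \cdot 9\right) - 155\right) \left(-22\right) = \left(\left(9 + 18\right) - 155\right) \left(-22\right) = \left(27 - 155\right) \left(-22\right) = \left(-128\right) \left(-22\right) = 2816$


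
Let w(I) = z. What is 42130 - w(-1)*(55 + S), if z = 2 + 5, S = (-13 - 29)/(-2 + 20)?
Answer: 125284/3 ≈ 41761.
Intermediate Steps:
S = -7/3 (S = -42/18 = -42*1/18 = -7/3 ≈ -2.3333)
z = 7
w(I) = 7
42130 - w(-1)*(55 + S) = 42130 - 7*(55 - 7/3) = 42130 - 7*158/3 = 42130 - 1*1106/3 = 42130 - 1106/3 = 125284/3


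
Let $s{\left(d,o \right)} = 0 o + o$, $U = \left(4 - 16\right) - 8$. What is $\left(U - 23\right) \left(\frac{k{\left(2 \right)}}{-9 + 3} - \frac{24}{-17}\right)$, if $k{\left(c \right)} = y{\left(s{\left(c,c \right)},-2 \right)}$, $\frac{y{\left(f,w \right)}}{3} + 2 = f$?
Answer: $- \frac{1032}{17} \approx -60.706$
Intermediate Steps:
$U = -20$ ($U = -12 - 8 = -20$)
$s{\left(d,o \right)} = o$ ($s{\left(d,o \right)} = 0 + o = o$)
$y{\left(f,w \right)} = -6 + 3 f$
$k{\left(c \right)} = -6 + 3 c$
$\left(U - 23\right) \left(\frac{k{\left(2 \right)}}{-9 + 3} - \frac{24}{-17}\right) = \left(-20 - 23\right) \left(\frac{-6 + 3 \cdot 2}{-9 + 3} - \frac{24}{-17}\right) = - 43 \left(\frac{-6 + 6}{-6} - - \frac{24}{17}\right) = - 43 \left(0 \left(- \frac{1}{6}\right) + \frac{24}{17}\right) = - 43 \left(0 + \frac{24}{17}\right) = \left(-43\right) \frac{24}{17} = - \frac{1032}{17}$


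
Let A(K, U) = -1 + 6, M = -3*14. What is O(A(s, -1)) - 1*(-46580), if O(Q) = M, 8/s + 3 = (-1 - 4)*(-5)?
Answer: 46538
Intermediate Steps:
s = 4/11 (s = 8/(-3 + (-1 - 4)*(-5)) = 8/(-3 - 5*(-5)) = 8/(-3 + 25) = 8/22 = 8*(1/22) = 4/11 ≈ 0.36364)
M = -42
A(K, U) = 5
O(Q) = -42
O(A(s, -1)) - 1*(-46580) = -42 - 1*(-46580) = -42 + 46580 = 46538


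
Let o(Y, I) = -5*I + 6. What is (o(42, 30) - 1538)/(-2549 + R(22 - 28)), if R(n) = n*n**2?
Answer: 1682/2765 ≈ 0.60832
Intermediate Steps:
o(Y, I) = 6 - 5*I
R(n) = n**3
(o(42, 30) - 1538)/(-2549 + R(22 - 28)) = ((6 - 5*30) - 1538)/(-2549 + (22 - 28)**3) = ((6 - 150) - 1538)/(-2549 + (-6)**3) = (-144 - 1538)/(-2549 - 216) = -1682/(-2765) = -1682*(-1/2765) = 1682/2765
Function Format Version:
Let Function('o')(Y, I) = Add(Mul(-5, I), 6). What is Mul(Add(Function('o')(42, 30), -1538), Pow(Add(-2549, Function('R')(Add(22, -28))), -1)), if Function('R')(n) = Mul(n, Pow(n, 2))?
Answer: Rational(1682, 2765) ≈ 0.60832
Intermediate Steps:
Function('o')(Y, I) = Add(6, Mul(-5, I))
Function('R')(n) = Pow(n, 3)
Mul(Add(Function('o')(42, 30), -1538), Pow(Add(-2549, Function('R')(Add(22, -28))), -1)) = Mul(Add(Add(6, Mul(-5, 30)), -1538), Pow(Add(-2549, Pow(Add(22, -28), 3)), -1)) = Mul(Add(Add(6, -150), -1538), Pow(Add(-2549, Pow(-6, 3)), -1)) = Mul(Add(-144, -1538), Pow(Add(-2549, -216), -1)) = Mul(-1682, Pow(-2765, -1)) = Mul(-1682, Rational(-1, 2765)) = Rational(1682, 2765)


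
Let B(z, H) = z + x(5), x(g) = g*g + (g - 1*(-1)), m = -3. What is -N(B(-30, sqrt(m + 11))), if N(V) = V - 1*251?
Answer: 250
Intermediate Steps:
x(g) = 1 + g + g**2 (x(g) = g**2 + (g + 1) = g**2 + (1 + g) = 1 + g + g**2)
B(z, H) = 31 + z (B(z, H) = z + (1 + 5 + 5**2) = z + (1 + 5 + 25) = z + 31 = 31 + z)
N(V) = -251 + V (N(V) = V - 251 = -251 + V)
-N(B(-30, sqrt(m + 11))) = -(-251 + (31 - 30)) = -(-251 + 1) = -1*(-250) = 250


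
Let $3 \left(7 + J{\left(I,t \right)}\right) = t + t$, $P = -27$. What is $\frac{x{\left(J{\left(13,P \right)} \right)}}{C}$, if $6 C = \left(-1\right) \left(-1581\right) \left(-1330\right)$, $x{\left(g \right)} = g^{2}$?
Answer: $- \frac{125}{70091} \approx -0.0017834$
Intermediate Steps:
$J{\left(I,t \right)} = -7 + \frac{2 t}{3}$ ($J{\left(I,t \right)} = -7 + \frac{t + t}{3} = -7 + \frac{2 t}{3}$)
$C = -350455$ ($C = \frac{\left(-1\right) \left(-1581\right) \left(-1330\right)}{6} = \frac{1581 \left(-1330\right)}{6} = \frac{1}{6} \left(-2102730\right) = -350455$)
$\frac{x{\left(J{\left(13,P \right)} \right)}}{C} = \frac{\left(-7 + \frac{2}{3} \left(-27\right)\right)^{2}}{-350455} = \left(-7 - 18\right)^{2} \left(- \frac{1}{350455}\right) = \left(-25\right)^{2} \left(- \frac{1}{350455}\right) = 625 \left(- \frac{1}{350455}\right) = - \frac{125}{70091}$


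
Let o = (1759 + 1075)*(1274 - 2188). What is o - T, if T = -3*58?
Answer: -2590102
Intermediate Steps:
o = -2590276 (o = 2834*(-914) = -2590276)
T = -174
o - T = -2590276 - 1*(-174) = -2590276 + 174 = -2590102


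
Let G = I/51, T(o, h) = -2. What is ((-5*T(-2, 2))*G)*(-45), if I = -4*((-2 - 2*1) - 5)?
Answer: -5400/17 ≈ -317.65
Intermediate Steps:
I = 36 (I = -4*((-2 - 2) - 5) = -4*(-4 - 5) = -4*(-9) = 36)
G = 12/17 (G = 36/51 = 36*(1/51) = 12/17 ≈ 0.70588)
((-5*T(-2, 2))*G)*(-45) = (-5*(-2)*(12/17))*(-45) = (10*(12/17))*(-45) = (120/17)*(-45) = -5400/17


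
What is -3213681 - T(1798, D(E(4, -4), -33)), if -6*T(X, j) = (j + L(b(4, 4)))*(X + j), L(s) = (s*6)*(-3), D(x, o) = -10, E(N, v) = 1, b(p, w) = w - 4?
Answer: -3216661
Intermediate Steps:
b(p, w) = -4 + w
L(s) = -18*s (L(s) = (6*s)*(-3) = -18*s)
T(X, j) = -j*(X + j)/6 (T(X, j) = -(j - 18*(-4 + 4))*(X + j)/6 = -(j - 18*0)*(X + j)/6 = -(j + 0)*(X + j)/6 = -j*(X + j)/6)
-3213681 - T(1798, D(E(4, -4), -33)) = -3213681 - (-10)*(-1*1798 - 1*(-10))/6 = -3213681 - (-10)*(-1798 + 10)/6 = -3213681 - (-10)*(-1788)/6 = -3213681 - 1*2980 = -3213681 - 2980 = -3216661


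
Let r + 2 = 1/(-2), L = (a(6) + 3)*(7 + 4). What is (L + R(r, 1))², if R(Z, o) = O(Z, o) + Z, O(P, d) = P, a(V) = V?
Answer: 8836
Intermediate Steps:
L = 99 (L = (6 + 3)*(7 + 4) = 9*11 = 99)
r = -5/2 (r = -2 + 1/(-2) = -2 + 1*(-½) = -2 - ½ = -5/2 ≈ -2.5000)
R(Z, o) = 2*Z (R(Z, o) = Z + Z = 2*Z)
(L + R(r, 1))² = (99 + 2*(-5/2))² = (99 - 5)² = 94² = 8836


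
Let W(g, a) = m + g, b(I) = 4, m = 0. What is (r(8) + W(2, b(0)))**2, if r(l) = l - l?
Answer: 4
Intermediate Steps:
W(g, a) = g (W(g, a) = 0 + g = g)
r(l) = 0
(r(8) + W(2, b(0)))**2 = (0 + 2)**2 = 2**2 = 4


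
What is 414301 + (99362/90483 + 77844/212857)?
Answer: 7979440566809117/19259939931 ≈ 4.1430e+5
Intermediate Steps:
414301 + (99362/90483 + 77844/212857) = 414301 + 28193455886/19259939931 = 7979440566809117/19259939931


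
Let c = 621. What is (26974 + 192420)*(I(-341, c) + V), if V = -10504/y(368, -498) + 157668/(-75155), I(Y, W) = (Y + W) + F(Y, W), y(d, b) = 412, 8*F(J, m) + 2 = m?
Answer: 2240302807718311/30963860 ≈ 7.2352e+7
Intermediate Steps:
F(J, m) = -¼ + m/8
I(Y, W) = -¼ + Y + 9*W/8 (I(Y, W) = (Y + W) + (-¼ + W/8) = (W + Y) + (-¼ + W/8) = -¼ + Y + 9*W/8)
V = -213596834/7740965 (V = -10504/412 + 157668/(-75155) = -10504*1/412 + 157668*(-1/75155) = -2626/103 - 157668/75155 = -213596834/7740965 ≈ -27.593)
(26974 + 192420)*(I(-341, c) + V) = (26974 + 192420)*((-¼ - 341 + (9/8)*621) - 213596834/7740965) = 219394*((-¼ - 341 + 5589/8) - 213596834/7740965) = 219394*(2859/8 - 213596834/7740965) = 219394*(20422644263/61927720) = 2240302807718311/30963860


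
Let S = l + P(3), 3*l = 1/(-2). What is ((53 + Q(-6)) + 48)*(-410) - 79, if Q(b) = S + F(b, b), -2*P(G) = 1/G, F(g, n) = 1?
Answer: -125287/3 ≈ -41762.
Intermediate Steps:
l = -⅙ (l = (⅓)/(-2) = (⅓)*(-½) = -⅙ ≈ -0.16667)
P(G) = -1/(2*G)
S = -⅓ (S = -⅙ - ½/3 = -⅙ - ½*⅓ = -⅙ - ⅙ = -⅓ ≈ -0.33333)
Q(b) = ⅔ (Q(b) = -⅓ + 1 = ⅔)
((53 + Q(-6)) + 48)*(-410) - 79 = ((53 + ⅔) + 48)*(-410) - 79 = (161/3 + 48)*(-410) - 79 = (305/3)*(-410) - 79 = -125050/3 - 79 = -125287/3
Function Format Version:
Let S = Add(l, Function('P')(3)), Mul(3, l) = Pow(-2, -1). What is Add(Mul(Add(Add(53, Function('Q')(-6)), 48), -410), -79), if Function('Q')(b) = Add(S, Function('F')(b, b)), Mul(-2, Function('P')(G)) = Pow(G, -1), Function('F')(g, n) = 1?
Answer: Rational(-125287, 3) ≈ -41762.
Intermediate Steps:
l = Rational(-1, 6) (l = Mul(Rational(1, 3), Pow(-2, -1)) = Mul(Rational(1, 3), Rational(-1, 2)) = Rational(-1, 6) ≈ -0.16667)
Function('P')(G) = Mul(Rational(-1, 2), Pow(G, -1))
S = Rational(-1, 3) (S = Add(Rational(-1, 6), Mul(Rational(-1, 2), Pow(3, -1))) = Add(Rational(-1, 6), Mul(Rational(-1, 2), Rational(1, 3))) = Add(Rational(-1, 6), Rational(-1, 6)) = Rational(-1, 3) ≈ -0.33333)
Function('Q')(b) = Rational(2, 3) (Function('Q')(b) = Add(Rational(-1, 3), 1) = Rational(2, 3))
Add(Mul(Add(Add(53, Function('Q')(-6)), 48), -410), -79) = Add(Mul(Add(Add(53, Rational(2, 3)), 48), -410), -79) = Add(Mul(Add(Rational(161, 3), 48), -410), -79) = Add(Mul(Rational(305, 3), -410), -79) = Add(Rational(-125050, 3), -79) = Rational(-125287, 3)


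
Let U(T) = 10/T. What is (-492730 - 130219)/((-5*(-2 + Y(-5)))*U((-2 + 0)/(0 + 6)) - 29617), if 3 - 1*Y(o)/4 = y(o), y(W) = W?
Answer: 622949/25117 ≈ 24.802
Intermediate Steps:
Y(o) = 12 - 4*o
(-492730 - 130219)/((-5*(-2 + Y(-5)))*U((-2 + 0)/(0 + 6)) - 29617) = (-492730 - 130219)/((-5*(-2 + (12 - 4*(-5))))*(10/(((-2 + 0)/(0 + 6)))) - 29617) = -622949/((-5*(-2 + (12 + 20)))*(10/((-2/6))) - 29617) = -622949/((-5*(-2 + 32))*(10/((-2*⅙))) - 29617) = -622949/((-5*30)*(10/(-⅓)) - 29617) = -622949/(-1500*(-3) - 29617) = -622949/(-150*(-30) - 29617) = -622949/(4500 - 29617) = -622949/(-25117) = -622949*(-1/25117) = 622949/25117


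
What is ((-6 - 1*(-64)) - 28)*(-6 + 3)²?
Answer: 270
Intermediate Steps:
((-6 - 1*(-64)) - 28)*(-6 + 3)² = ((-6 + 64) - 28)*(-3)² = (58 - 28)*9 = 30*9 = 270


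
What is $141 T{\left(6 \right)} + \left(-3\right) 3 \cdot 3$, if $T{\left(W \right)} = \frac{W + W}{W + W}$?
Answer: $114$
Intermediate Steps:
$T{\left(W \right)} = 1$ ($T{\left(W \right)} = \frac{2 W}{2 W} = 2 W \frac{1}{2 W} = 1$)
$141 T{\left(6 \right)} + \left(-3\right) 3 \cdot 3 = 141 \cdot 1 + \left(-3\right) 3 \cdot 3 = 141 - 27 = 114$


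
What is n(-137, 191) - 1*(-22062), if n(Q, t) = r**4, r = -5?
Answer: 22687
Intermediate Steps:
n(Q, t) = 625 (n(Q, t) = (-5)**4 = 625)
n(-137, 191) - 1*(-22062) = 625 - 1*(-22062) = 625 + 22062 = 22687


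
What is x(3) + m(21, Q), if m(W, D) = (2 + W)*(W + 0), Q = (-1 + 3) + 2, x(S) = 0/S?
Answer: 483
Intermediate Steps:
x(S) = 0
Q = 4 (Q = 2 + 2 = 4)
m(W, D) = W*(2 + W) (m(W, D) = (2 + W)*W = W*(2 + W))
x(3) + m(21, Q) = 0 + 21*(2 + 21) = 0 + 21*23 = 0 + 483 = 483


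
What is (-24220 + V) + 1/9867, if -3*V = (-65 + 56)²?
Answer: -239245148/9867 ≈ -24247.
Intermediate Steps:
V = -27 (V = -(-65 + 56)²/3 = -⅓*(-9)² = -⅓*81 = -27)
(-24220 + V) + 1/9867 = (-24220 - 27) + 1/9867 = -24247 + 1/9867 = -239245148/9867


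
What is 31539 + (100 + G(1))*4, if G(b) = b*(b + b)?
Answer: 31947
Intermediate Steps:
G(b) = 2*b**2 (G(b) = b*(2*b) = 2*b**2)
31539 + (100 + G(1))*4 = 31539 + (100 + 2*1**2)*4 = 31539 + (100 + 2*1)*4 = 31539 + (100 + 2)*4 = 31539 + 102*4 = 31539 + 408 = 31947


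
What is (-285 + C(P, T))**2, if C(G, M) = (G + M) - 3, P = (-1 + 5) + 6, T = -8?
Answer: 81796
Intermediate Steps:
P = 10 (P = 4 + 6 = 10)
C(G, M) = -3 + G + M
(-285 + C(P, T))**2 = (-285 + (-3 + 10 - 8))**2 = (-285 - 1)**2 = (-286)**2 = 81796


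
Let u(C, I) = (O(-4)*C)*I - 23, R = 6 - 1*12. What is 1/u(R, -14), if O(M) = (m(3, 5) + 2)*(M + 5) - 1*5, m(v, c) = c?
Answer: 1/145 ≈ 0.0068966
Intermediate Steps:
R = -6 (R = 6 - 12 = -6)
O(M) = 30 + 7*M (O(M) = (5 + 2)*(M + 5) - 1*5 = 7*(5 + M) - 5 = (35 + 7*M) - 5 = 30 + 7*M)
u(C, I) = -23 + 2*C*I (u(C, I) = ((30 + 7*(-4))*C)*I - 23 = ((30 - 28)*C)*I - 23 = (2*C)*I - 23 = 2*C*I - 23 = -23 + 2*C*I)
1/u(R, -14) = 1/(-23 + 2*(-6)*(-14)) = 1/(-23 + 168) = 1/145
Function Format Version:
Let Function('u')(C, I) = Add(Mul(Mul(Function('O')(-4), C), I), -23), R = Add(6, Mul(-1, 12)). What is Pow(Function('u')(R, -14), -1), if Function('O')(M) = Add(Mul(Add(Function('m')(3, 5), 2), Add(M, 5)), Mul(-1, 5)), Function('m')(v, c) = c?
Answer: Rational(1, 145) ≈ 0.0068966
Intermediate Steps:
R = -6 (R = Add(6, -12) = -6)
Function('O')(M) = Add(30, Mul(7, M)) (Function('O')(M) = Add(Mul(Add(5, 2), Add(M, 5)), Mul(-1, 5)) = Add(Mul(7, Add(5, M)), -5) = Add(Add(35, Mul(7, M)), -5) = Add(30, Mul(7, M)))
Function('u')(C, I) = Add(-23, Mul(2, C, I)) (Function('u')(C, I) = Add(Mul(Mul(Add(30, Mul(7, -4)), C), I), -23) = Add(Mul(Mul(Add(30, -28), C), I), -23) = Add(Mul(Mul(2, C), I), -23) = Add(Mul(2, C, I), -23) = Add(-23, Mul(2, C, I)))
Pow(Function('u')(R, -14), -1) = Pow(Add(-23, Mul(2, -6, -14)), -1) = Pow(Add(-23, 168), -1) = Pow(145, -1) = Rational(1, 145)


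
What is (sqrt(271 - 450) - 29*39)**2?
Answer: (1131 - I*sqrt(179))**2 ≈ 1.279e+6 - 3.026e+4*I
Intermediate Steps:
(sqrt(271 - 450) - 29*39)**2 = (sqrt(-179) - 1131)**2 = (I*sqrt(179) - 1131)**2 = (-1131 + I*sqrt(179))**2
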